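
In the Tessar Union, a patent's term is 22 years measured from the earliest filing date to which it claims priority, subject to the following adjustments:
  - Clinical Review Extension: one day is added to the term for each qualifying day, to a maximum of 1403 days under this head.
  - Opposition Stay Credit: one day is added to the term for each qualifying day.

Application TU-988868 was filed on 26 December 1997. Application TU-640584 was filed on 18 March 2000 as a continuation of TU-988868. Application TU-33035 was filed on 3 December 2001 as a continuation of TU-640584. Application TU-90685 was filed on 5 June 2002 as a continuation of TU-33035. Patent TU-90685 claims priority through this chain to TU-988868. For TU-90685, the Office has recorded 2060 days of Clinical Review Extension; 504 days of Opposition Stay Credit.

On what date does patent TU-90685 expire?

Earliest priority filing: 26 December 1997.
Base term: 26 December 1997 + 22 years → 26 December 2019.
Clinical Review Extension: 2060 days claimed exceeds the 1403-day cap, so +1403 days → 29 October 2023.
Opposition Stay Credit: +504 days → 16 March 2025.

2025-03-16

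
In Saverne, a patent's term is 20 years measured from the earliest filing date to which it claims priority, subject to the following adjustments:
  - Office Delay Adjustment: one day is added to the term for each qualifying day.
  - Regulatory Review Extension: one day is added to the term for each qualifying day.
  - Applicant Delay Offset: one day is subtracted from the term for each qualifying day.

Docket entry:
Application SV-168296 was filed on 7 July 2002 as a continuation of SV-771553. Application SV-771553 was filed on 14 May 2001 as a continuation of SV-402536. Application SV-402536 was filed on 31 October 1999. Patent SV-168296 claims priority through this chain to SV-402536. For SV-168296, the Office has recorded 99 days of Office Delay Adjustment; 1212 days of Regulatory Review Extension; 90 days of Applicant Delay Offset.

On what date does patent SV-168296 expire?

Earliest priority filing: 31 October 1999.
Base term: 31 October 1999 + 20 years → 31 October 2019.
Office Delay Adjustment: +99 days → 7 February 2020.
Regulatory Review Extension: +1212 days → 3 June 2023.
Applicant Delay Offset: −90 days → 5 March 2023.

March 5, 2023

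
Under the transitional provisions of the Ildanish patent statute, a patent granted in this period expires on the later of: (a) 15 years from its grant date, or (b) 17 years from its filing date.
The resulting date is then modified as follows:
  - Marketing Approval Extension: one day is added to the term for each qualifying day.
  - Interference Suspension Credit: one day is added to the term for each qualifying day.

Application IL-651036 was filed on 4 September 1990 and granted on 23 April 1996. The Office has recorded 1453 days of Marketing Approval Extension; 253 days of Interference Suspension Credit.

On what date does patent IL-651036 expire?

(a) grant + 15 years → 23 April 2011.
(b) filing + 17 years → 4 September 2007.
Later of the two: 23 April 2011.
Marketing Approval Extension: +1453 days → 15 April 2015.
Interference Suspension Credit: +253 days → 24 December 2015.

2015-12-24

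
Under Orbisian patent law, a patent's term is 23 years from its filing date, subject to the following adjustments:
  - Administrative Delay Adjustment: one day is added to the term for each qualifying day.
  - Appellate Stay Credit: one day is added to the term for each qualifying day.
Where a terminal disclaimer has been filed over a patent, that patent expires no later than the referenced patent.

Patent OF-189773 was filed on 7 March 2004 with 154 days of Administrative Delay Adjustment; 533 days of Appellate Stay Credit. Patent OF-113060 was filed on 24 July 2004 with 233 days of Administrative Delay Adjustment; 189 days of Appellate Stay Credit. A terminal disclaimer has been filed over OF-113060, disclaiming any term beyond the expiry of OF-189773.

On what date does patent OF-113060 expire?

2028-09-18

Natural term of OF-113060:
  Base: filing + 23 years → 24 July 2027.
  Administrative Delay Adjustment: +233 days → 13 March 2028.
  Appellate Stay Credit: +189 days → 18 September 2028.
Expiry of referenced patent OF-189773:
  Base: filing + 23 years → 7 March 2027.
  Administrative Delay Adjustment: +154 days → 8 August 2027.
  Appellate Stay Credit: +533 days → 22 January 2029.
Terminal disclaimer: OF-113060 expires on the earlier of 18 September 2028 and 22 January 2029.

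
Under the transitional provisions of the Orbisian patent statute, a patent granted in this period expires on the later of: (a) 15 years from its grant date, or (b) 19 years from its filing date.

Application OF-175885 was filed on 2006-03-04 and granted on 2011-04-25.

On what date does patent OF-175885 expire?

(a) grant + 15 years → 25 April 2026.
(b) filing + 19 years → 4 March 2025.
Later of the two: 25 April 2026.

2026-04-25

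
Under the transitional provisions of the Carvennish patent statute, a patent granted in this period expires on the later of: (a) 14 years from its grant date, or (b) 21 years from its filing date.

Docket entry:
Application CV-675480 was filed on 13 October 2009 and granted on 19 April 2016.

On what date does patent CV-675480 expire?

(a) grant + 14 years → 19 April 2030.
(b) filing + 21 years → 13 October 2030.
Later of the two: 13 October 2030.

2030-10-13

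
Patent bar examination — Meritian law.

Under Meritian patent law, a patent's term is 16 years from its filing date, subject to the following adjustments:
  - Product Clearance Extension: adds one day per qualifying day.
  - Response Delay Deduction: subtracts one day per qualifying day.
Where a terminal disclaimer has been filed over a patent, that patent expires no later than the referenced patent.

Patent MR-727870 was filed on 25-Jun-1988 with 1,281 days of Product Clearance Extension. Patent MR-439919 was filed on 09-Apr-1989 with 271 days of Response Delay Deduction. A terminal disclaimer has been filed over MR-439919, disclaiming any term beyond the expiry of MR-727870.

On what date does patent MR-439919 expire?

July 12, 2004

Natural term of MR-439919:
  Base: filing + 16 years → 9 April 2005.
  Response Delay Deduction: −271 days → 12 July 2004.
Expiry of referenced patent MR-727870:
  Base: filing + 16 years → 25 June 2004.
  Product Clearance Extension: +1281 days → 28 December 2007.
Terminal disclaimer: MR-439919 expires on the earlier of 12 July 2004 and 28 December 2007.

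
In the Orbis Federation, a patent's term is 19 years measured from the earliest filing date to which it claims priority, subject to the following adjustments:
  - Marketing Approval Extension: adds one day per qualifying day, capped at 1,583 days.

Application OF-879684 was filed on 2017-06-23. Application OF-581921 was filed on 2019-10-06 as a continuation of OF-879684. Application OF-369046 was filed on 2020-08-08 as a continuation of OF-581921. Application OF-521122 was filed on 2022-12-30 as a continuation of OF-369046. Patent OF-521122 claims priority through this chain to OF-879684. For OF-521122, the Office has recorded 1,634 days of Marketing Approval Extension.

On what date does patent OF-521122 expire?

Earliest priority filing: 23 June 2017.
Base term: 23 June 2017 + 19 years → 23 June 2036.
Marketing Approval Extension: 1634 days claimed exceeds the 1583-day cap, so +1583 days → 23 October 2040.

2040-10-23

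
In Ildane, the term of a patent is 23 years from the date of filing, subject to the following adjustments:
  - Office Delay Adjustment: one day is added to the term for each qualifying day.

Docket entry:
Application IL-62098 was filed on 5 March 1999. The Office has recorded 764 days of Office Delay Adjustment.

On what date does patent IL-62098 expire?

Base term: filing date + 23 years → 5 March 2022.
Office Delay Adjustment: +764 days → 7 April 2024.

April 7, 2024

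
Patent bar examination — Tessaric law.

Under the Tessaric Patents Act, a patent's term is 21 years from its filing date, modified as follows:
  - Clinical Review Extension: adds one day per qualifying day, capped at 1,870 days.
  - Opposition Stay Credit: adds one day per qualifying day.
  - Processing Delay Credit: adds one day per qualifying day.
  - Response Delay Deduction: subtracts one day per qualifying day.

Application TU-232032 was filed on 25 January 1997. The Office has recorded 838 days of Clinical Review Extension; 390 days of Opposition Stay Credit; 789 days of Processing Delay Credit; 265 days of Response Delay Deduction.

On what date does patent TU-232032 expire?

2022-11-12

Base term: filing date + 21 years → 25 January 2018.
Clinical Review Extension: 838 days (within the 1870-day cap) → +838 days → 12 May 2020.
Opposition Stay Credit: +390 days → 6 June 2021.
Processing Delay Credit: +789 days → 4 August 2023.
Response Delay Deduction: −265 days → 12 November 2022.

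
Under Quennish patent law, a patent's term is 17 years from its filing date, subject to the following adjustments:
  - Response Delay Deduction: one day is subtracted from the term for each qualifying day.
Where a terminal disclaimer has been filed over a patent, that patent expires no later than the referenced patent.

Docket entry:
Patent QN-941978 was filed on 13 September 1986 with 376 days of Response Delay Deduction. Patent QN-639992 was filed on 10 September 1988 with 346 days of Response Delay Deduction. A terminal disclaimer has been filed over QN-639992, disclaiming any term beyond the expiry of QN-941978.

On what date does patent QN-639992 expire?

September 2, 2002

Natural term of QN-639992:
  Base: filing + 17 years → 10 September 2005.
  Response Delay Deduction: −346 days → 29 September 2004.
Expiry of referenced patent QN-941978:
  Base: filing + 17 years → 13 September 2003.
  Response Delay Deduction: −376 days → 2 September 2002.
Terminal disclaimer: QN-639992 expires on the earlier of 29 September 2004 and 2 September 2002.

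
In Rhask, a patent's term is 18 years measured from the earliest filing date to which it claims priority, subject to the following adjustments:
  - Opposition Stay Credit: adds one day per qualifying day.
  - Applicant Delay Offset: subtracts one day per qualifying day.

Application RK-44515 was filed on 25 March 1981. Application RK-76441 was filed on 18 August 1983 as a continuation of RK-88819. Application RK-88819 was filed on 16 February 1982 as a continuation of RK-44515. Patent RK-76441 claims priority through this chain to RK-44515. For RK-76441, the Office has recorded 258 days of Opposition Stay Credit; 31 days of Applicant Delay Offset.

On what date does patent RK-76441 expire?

Earliest priority filing: 25 March 1981.
Base term: 25 March 1981 + 18 years → 25 March 1999.
Opposition Stay Credit: +258 days → 8 December 1999.
Applicant Delay Offset: −31 days → 7 November 1999.

1999-11-07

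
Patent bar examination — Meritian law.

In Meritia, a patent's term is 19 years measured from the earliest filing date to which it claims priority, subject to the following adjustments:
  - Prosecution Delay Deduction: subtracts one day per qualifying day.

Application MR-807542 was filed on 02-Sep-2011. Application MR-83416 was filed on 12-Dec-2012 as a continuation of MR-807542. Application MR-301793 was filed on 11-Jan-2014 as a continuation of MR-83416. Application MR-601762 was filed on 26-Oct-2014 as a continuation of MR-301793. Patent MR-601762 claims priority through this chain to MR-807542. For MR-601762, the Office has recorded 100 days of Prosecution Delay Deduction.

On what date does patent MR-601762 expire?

2030-05-25

Earliest priority filing: 2 September 2011.
Base term: 2 September 2011 + 19 years → 2 September 2030.
Prosecution Delay Deduction: −100 days → 25 May 2030.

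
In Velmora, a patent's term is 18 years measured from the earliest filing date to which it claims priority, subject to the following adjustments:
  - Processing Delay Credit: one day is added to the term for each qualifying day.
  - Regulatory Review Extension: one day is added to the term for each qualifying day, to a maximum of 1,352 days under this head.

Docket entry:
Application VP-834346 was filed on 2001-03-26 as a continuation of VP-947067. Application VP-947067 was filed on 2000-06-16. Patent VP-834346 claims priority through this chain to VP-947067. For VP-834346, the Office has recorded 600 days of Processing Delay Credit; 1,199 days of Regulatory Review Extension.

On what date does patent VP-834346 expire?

Earliest priority filing: 16 June 2000.
Base term: 16 June 2000 + 18 years → 16 June 2018.
Processing Delay Credit: +600 days → 6 February 2020.
Regulatory Review Extension: 1199 days (within the 1352-day cap) → +1199 days → 20 May 2023.

May 20, 2023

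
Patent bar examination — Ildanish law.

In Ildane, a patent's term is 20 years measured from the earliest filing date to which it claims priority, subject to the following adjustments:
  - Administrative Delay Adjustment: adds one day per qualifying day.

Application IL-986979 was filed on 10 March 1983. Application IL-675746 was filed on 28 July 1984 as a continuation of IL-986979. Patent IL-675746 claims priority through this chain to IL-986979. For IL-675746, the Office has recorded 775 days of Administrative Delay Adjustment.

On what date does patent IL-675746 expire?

Earliest priority filing: 10 March 1983.
Base term: 10 March 1983 + 20 years → 10 March 2003.
Administrative Delay Adjustment: +775 days → 23 April 2005.

April 23, 2005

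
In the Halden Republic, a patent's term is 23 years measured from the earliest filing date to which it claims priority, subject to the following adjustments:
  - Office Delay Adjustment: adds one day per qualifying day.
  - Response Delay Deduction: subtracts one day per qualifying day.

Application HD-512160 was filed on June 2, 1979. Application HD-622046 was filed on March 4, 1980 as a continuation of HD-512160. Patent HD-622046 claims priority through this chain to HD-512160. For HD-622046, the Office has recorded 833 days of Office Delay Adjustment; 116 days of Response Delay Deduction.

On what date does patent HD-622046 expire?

Earliest priority filing: 2 June 1979.
Base term: 2 June 1979 + 23 years → 2 June 2002.
Office Delay Adjustment: +833 days → 12 September 2004.
Response Delay Deduction: −116 days → 19 May 2004.

May 19, 2004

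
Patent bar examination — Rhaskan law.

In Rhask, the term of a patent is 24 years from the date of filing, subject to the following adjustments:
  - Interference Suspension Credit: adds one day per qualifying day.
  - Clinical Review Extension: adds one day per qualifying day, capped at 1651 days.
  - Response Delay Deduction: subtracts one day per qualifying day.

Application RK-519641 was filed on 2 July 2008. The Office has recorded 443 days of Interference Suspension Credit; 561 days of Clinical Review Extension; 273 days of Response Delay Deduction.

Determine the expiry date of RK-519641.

Base term: filing date + 24 years → 2 July 2032.
Interference Suspension Credit: +443 days → 18 September 2033.
Clinical Review Extension: 561 days (within the 1651-day cap) → +561 days → 2 April 2035.
Response Delay Deduction: −273 days → 3 July 2034.

July 3, 2034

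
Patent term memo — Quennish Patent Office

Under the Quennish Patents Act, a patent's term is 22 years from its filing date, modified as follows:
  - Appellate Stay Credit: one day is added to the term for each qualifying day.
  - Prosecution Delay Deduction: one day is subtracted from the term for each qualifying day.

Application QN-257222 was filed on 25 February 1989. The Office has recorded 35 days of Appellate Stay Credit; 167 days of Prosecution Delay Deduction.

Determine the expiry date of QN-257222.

2010-10-16

Base term: filing date + 22 years → 25 February 2011.
Appellate Stay Credit: +35 days → 1 April 2011.
Prosecution Delay Deduction: −167 days → 16 October 2010.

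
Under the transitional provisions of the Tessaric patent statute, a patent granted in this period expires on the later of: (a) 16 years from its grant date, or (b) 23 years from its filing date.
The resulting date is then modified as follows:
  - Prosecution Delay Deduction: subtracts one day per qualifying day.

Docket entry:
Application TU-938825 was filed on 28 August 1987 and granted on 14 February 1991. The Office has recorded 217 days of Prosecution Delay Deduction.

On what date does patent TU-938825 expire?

2010-01-23

(a) grant + 16 years → 14 February 2007.
(b) filing + 23 years → 28 August 2010.
Later of the two: 28 August 2010.
Prosecution Delay Deduction: −217 days → 23 January 2010.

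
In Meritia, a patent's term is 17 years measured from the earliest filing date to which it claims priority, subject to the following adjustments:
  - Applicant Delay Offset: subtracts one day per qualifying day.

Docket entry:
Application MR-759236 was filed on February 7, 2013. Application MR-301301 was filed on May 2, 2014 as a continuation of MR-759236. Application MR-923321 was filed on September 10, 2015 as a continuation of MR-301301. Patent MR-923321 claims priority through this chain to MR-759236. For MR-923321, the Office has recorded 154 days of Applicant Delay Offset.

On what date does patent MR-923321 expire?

2029-09-06

Earliest priority filing: 7 February 2013.
Base term: 7 February 2013 + 17 years → 7 February 2030.
Applicant Delay Offset: −154 days → 6 September 2029.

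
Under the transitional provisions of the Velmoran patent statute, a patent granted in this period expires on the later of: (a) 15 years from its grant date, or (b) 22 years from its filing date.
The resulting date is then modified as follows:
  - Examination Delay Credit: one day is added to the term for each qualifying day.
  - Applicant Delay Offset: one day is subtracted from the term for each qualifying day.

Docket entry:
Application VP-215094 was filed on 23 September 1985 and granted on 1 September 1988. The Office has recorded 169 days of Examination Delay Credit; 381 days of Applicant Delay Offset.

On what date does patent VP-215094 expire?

(a) grant + 15 years → 1 September 2003.
(b) filing + 22 years → 23 September 2007.
Later of the two: 23 September 2007.
Examination Delay Credit: +169 days → 10 March 2008.
Applicant Delay Offset: −381 days → 23 February 2007.

2007-02-23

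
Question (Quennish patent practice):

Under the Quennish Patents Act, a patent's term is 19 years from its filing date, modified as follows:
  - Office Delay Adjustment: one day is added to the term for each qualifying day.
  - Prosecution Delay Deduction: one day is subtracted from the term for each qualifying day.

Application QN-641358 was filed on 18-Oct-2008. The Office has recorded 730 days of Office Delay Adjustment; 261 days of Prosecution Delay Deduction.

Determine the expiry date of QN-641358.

Base term: filing date + 19 years → 18 October 2027.
Office Delay Adjustment: +730 days → 17 October 2029.
Prosecution Delay Deduction: −261 days → 29 January 2029.

January 29, 2029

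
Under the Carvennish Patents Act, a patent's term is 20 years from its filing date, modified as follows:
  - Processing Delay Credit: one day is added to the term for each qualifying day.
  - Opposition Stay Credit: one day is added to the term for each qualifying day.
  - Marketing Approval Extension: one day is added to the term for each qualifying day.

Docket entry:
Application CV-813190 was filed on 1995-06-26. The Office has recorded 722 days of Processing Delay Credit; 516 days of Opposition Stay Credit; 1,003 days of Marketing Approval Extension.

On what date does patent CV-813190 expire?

2021-08-14

Base term: filing date + 20 years → 26 June 2015.
Processing Delay Credit: +722 days → 17 June 2017.
Opposition Stay Credit: +516 days → 15 November 2018.
Marketing Approval Extension: +1003 days → 14 August 2021.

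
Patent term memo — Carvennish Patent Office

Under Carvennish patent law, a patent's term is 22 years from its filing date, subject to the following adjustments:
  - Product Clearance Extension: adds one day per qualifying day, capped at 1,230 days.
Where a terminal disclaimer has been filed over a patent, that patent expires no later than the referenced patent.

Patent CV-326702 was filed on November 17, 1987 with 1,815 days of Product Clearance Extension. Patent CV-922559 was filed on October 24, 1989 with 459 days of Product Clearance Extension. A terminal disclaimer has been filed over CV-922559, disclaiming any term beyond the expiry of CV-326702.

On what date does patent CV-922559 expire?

Natural term of CV-922559:
  Base: filing + 22 years → 24 October 2011.
  Product Clearance Extension: 459 days (within the 1230-day cap) → +459 days → 25 January 2013.
Expiry of referenced patent CV-326702:
  Base: filing + 22 years → 17 November 2009.
  Product Clearance Extension: 1815 days claimed exceeds the 1230-day cap, so +1230 days → 31 March 2013.
Terminal disclaimer: CV-922559 expires on the earlier of 25 January 2013 and 31 March 2013.

January 25, 2013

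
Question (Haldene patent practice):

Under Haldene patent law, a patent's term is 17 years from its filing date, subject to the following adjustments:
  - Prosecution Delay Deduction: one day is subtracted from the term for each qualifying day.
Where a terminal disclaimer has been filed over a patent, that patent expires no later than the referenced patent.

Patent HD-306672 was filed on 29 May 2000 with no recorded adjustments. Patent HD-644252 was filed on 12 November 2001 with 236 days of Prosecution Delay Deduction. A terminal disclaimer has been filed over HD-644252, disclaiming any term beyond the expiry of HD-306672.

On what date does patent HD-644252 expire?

May 29, 2017

Natural term of HD-644252:
  Base: filing + 17 years → 12 November 2018.
  Prosecution Delay Deduction: −236 days → 21 March 2018.
Expiry of referenced patent HD-306672:
  Base: filing + 17 years → 29 May 2017.
Terminal disclaimer: HD-644252 expires on the earlier of 21 March 2018 and 29 May 2017.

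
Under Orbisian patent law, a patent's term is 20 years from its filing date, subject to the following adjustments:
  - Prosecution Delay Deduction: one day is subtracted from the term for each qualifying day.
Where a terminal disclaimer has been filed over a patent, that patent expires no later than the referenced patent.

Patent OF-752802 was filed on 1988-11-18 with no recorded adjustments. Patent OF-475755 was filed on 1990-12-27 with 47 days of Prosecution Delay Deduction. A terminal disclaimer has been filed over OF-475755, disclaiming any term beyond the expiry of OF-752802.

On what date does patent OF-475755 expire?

Natural term of OF-475755:
  Base: filing + 20 years → 27 December 2010.
  Prosecution Delay Deduction: −47 days → 10 November 2010.
Expiry of referenced patent OF-752802:
  Base: filing + 20 years → 18 November 2008.
Terminal disclaimer: OF-475755 expires on the earlier of 10 November 2010 and 18 November 2008.

2008-11-18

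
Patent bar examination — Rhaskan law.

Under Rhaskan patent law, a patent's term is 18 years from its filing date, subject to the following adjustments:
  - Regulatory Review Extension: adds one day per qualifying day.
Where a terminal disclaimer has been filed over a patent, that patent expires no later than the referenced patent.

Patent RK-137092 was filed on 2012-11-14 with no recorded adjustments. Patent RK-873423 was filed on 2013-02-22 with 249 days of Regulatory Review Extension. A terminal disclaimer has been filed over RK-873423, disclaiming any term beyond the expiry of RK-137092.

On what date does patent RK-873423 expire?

November 14, 2030

Natural term of RK-873423:
  Base: filing + 18 years → 22 February 2031.
  Regulatory Review Extension: +249 days → 29 October 2031.
Expiry of referenced patent RK-137092:
  Base: filing + 18 years → 14 November 2030.
Terminal disclaimer: RK-873423 expires on the earlier of 29 October 2031 and 14 November 2030.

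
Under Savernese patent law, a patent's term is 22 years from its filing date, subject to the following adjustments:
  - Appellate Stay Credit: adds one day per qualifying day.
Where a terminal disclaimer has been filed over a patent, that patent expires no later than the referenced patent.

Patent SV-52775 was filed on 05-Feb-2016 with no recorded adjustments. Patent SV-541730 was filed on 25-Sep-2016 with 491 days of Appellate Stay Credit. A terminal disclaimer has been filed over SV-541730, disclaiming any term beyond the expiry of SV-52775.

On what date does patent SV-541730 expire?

February 5, 2038

Natural term of SV-541730:
  Base: filing + 22 years → 25 September 2038.
  Appellate Stay Credit: +491 days → 29 January 2040.
Expiry of referenced patent SV-52775:
  Base: filing + 22 years → 5 February 2038.
Terminal disclaimer: SV-541730 expires on the earlier of 29 January 2040 and 5 February 2038.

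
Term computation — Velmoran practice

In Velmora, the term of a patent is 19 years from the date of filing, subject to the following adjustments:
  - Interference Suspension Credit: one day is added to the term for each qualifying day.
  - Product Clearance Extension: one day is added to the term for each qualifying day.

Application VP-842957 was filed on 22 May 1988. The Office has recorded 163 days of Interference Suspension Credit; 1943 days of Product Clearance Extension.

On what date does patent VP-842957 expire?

Base term: filing date + 19 years → 22 May 2007.
Interference Suspension Credit: +163 days → 1 November 2007.
Product Clearance Extension: +1943 days → 25 February 2013.

2013-02-25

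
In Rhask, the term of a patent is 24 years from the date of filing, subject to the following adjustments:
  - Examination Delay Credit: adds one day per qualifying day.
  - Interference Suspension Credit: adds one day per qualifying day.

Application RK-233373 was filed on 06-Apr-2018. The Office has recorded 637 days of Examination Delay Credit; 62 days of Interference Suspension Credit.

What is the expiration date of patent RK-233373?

Base term: filing date + 24 years → 6 April 2042.
Examination Delay Credit: +637 days → 3 January 2044.
Interference Suspension Credit: +62 days → 5 March 2044.

2044-03-05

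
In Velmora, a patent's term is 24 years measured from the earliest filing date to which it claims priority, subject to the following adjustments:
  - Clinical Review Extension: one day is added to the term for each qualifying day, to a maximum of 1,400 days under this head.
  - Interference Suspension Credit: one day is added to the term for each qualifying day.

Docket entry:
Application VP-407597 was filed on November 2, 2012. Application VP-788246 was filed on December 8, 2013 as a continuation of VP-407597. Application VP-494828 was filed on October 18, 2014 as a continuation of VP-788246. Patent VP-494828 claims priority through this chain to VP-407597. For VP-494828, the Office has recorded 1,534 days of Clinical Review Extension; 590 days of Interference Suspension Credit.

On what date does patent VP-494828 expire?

April 15, 2042

Earliest priority filing: 2 November 2012.
Base term: 2 November 2012 + 24 years → 2 November 2036.
Clinical Review Extension: 1534 days claimed exceeds the 1400-day cap, so +1400 days → 2 September 2040.
Interference Suspension Credit: +590 days → 15 April 2042.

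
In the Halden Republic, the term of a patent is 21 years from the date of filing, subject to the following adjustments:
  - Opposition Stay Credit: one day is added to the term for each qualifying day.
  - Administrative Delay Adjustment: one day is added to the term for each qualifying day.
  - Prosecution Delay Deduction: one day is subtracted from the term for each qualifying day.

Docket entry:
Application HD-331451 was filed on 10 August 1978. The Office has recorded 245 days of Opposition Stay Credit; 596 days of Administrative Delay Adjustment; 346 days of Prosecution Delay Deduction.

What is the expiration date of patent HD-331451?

Base term: filing date + 21 years → 10 August 1999.
Opposition Stay Credit: +245 days → 11 April 2000.
Administrative Delay Adjustment: +596 days → 28 November 2001.
Prosecution Delay Deduction: −346 days → 17 December 2000.

2000-12-17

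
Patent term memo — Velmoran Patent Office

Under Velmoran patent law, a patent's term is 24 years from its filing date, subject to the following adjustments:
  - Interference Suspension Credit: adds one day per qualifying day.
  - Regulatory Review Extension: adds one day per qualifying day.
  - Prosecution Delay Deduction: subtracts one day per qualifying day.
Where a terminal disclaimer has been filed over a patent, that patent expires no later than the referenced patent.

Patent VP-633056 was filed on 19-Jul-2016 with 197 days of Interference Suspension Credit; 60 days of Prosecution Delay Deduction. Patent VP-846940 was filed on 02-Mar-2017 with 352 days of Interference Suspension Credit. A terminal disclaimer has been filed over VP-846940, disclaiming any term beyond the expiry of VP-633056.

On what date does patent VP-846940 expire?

2040-12-03

Natural term of VP-846940:
  Base: filing + 24 years → 2 March 2041.
  Interference Suspension Credit: +352 days → 17 February 2042.
Expiry of referenced patent VP-633056:
  Base: filing + 24 years → 19 July 2040.
  Interference Suspension Credit: +197 days → 1 February 2041.
  Prosecution Delay Deduction: −60 days → 3 December 2040.
Terminal disclaimer: VP-846940 expires on the earlier of 17 February 2042 and 3 December 2040.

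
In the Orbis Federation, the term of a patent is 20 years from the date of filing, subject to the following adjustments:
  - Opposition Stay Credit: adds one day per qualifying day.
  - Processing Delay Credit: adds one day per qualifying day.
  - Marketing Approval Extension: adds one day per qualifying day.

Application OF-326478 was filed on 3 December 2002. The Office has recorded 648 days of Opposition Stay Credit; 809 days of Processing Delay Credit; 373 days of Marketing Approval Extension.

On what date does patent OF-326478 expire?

Base term: filing date + 20 years → 3 December 2022.
Opposition Stay Credit: +648 days → 11 September 2024.
Processing Delay Credit: +809 days → 29 November 2026.
Marketing Approval Extension: +373 days → 7 December 2027.

December 7, 2027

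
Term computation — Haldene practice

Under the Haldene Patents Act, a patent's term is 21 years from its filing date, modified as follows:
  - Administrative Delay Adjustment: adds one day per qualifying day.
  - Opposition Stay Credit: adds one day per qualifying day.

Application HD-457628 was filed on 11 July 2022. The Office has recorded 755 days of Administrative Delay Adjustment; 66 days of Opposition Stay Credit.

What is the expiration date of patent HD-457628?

October 9, 2045

Base term: filing date + 21 years → 11 July 2043.
Administrative Delay Adjustment: +755 days → 4 August 2045.
Opposition Stay Credit: +66 days → 9 October 2045.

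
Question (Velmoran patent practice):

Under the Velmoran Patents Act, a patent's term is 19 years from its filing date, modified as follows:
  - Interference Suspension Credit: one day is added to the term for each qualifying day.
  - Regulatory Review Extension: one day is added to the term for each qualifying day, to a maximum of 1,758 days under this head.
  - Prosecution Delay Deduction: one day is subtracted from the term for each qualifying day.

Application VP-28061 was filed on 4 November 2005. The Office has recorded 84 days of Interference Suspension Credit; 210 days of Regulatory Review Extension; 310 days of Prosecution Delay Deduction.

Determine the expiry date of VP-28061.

Base term: filing date + 19 years → 4 November 2024.
Interference Suspension Credit: +84 days → 27 January 2025.
Regulatory Review Extension: 210 days (within the 1758-day cap) → +210 days → 25 August 2025.
Prosecution Delay Deduction: −310 days → 19 October 2024.

2024-10-19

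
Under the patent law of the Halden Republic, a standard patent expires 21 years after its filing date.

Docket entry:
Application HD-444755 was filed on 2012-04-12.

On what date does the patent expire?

Filing date + 21 years → 12 April 2033.

April 12, 2033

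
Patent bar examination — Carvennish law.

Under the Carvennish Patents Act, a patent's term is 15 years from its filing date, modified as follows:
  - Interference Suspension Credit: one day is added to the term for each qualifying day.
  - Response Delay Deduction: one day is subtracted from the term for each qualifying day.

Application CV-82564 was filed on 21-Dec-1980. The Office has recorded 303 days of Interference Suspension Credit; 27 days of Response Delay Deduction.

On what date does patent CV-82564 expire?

Base term: filing date + 15 years → 21 December 1995.
Interference Suspension Credit: +303 days → 19 October 1996.
Response Delay Deduction: −27 days → 22 September 1996.

1996-09-22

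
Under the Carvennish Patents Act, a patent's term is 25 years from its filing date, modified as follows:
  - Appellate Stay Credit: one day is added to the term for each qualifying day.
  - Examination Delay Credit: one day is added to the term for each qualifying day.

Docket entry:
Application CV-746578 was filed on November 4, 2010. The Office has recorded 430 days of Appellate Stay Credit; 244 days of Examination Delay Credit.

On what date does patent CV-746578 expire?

Base term: filing date + 25 years → 4 November 2035.
Appellate Stay Credit: +430 days → 7 January 2037.
Examination Delay Credit: +244 days → 8 September 2037.

2037-09-08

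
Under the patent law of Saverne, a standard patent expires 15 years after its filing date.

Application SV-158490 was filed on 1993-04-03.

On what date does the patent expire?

Filing date + 15 years → 3 April 2008.

April 3, 2008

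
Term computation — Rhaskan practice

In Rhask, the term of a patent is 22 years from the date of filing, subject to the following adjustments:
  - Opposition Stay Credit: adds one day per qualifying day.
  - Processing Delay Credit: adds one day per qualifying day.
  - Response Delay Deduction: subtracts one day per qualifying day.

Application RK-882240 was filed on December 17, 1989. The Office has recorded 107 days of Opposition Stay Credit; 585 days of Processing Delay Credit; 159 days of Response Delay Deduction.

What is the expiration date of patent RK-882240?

2013-06-02

Base term: filing date + 22 years → 17 December 2011.
Opposition Stay Credit: +107 days → 2 April 2012.
Processing Delay Credit: +585 days → 8 November 2013.
Response Delay Deduction: −159 days → 2 June 2013.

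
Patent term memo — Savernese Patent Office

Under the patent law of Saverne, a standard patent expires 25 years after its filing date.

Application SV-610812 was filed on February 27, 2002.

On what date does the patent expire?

February 27, 2027

Filing date + 25 years → 27 February 2027.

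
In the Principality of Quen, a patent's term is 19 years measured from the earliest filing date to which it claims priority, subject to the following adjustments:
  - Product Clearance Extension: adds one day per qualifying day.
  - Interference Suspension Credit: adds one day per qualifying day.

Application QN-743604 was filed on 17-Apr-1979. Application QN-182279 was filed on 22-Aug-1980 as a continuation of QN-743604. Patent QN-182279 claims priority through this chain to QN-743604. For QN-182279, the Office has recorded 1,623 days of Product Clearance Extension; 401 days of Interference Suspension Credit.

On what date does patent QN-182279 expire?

Earliest priority filing: 17 April 1979.
Base term: 17 April 1979 + 19 years → 17 April 1998.
Product Clearance Extension: +1623 days → 26 September 2002.
Interference Suspension Credit: +401 days → 1 November 2003.

November 1, 2003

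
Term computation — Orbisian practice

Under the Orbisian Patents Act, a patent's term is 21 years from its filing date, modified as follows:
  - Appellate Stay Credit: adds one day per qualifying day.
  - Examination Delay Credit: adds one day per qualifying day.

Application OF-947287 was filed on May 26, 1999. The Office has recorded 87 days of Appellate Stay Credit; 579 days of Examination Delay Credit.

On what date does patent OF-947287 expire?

Base term: filing date + 21 years → 26 May 2020.
Appellate Stay Credit: +87 days → 21 August 2020.
Examination Delay Credit: +579 days → 23 March 2022.

2022-03-23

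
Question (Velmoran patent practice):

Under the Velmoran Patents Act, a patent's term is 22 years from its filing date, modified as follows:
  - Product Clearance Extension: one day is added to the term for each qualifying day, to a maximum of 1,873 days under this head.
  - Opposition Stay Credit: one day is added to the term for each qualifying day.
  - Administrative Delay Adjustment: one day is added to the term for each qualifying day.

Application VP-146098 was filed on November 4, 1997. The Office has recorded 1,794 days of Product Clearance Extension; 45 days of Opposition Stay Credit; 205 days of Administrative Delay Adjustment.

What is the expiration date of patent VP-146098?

Base term: filing date + 22 years → 4 November 2019.
Product Clearance Extension: 1794 days (within the 1873-day cap) → +1794 days → 2 October 2024.
Opposition Stay Credit: +45 days → 16 November 2024.
Administrative Delay Adjustment: +205 days → 9 June 2025.

June 9, 2025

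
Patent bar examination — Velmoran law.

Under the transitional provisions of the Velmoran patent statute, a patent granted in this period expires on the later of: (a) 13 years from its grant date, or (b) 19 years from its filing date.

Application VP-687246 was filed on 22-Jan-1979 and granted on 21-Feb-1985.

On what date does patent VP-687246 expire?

(a) grant + 13 years → 21 February 1998.
(b) filing + 19 years → 22 January 1998.
Later of the two: 21 February 1998.

1998-02-21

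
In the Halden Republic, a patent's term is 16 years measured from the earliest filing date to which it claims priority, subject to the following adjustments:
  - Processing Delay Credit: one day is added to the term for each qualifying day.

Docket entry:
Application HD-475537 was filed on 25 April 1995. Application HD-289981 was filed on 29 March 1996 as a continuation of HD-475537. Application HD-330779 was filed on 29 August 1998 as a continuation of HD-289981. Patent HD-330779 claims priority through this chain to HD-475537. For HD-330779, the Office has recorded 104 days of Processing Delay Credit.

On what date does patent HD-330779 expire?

Earliest priority filing: 25 April 1995.
Base term: 25 April 1995 + 16 years → 25 April 2011.
Processing Delay Credit: +104 days → 7 August 2011.

2011-08-07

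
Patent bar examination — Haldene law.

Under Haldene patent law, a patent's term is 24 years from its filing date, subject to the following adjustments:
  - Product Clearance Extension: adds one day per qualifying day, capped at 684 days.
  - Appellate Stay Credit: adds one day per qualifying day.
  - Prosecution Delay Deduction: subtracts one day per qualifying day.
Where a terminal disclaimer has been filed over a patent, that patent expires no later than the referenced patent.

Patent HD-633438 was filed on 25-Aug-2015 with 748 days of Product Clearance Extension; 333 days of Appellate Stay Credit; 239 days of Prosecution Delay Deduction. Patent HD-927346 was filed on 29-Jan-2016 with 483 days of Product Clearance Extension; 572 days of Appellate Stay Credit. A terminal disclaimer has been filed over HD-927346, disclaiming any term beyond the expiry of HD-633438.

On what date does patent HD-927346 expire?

Natural term of HD-927346:
  Base: filing + 24 years → 29 January 2040.
  Product Clearance Extension: 483 days (within the 684-day cap) → +483 days → 26 May 2041.
  Appellate Stay Credit: +572 days → 19 December 2042.
Expiry of referenced patent HD-633438:
  Base: filing + 24 years → 25 August 2039.
  Product Clearance Extension: 748 days claimed exceeds the 684-day cap, so +684 days → 9 July 2041.
  Appellate Stay Credit: +333 days → 7 June 2042.
  Prosecution Delay Deduction: −239 days → 11 October 2041.
Terminal disclaimer: HD-927346 expires on the earlier of 19 December 2042 and 11 October 2041.

October 11, 2041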